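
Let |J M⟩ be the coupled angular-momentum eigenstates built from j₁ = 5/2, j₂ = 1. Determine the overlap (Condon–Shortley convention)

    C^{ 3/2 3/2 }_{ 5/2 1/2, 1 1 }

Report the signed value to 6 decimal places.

√[4·2!3!0!/6! · 3!2!2!0!3!0!] = √(48/5)
  +(−1)^2/∏(2,0,0,0,3,0)! = 1/12  (running 1/12)
⟨..|..⟩ = √(48/5)·(1/12) = +0.258199

+0.258199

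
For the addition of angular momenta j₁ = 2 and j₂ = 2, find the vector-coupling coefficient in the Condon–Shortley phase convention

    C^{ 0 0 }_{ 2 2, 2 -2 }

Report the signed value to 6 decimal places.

+√(1/5) = +0.447214

√[1·4!0!0!/5! · 4!0!0!4!0!0!] = √(576/5)
  +(−1)^0/∏(0,4,0,0,0,0)! = 1/24  (running 1/24)
⟨..|..⟩ = √(576/5)·(1/24) = +0.447214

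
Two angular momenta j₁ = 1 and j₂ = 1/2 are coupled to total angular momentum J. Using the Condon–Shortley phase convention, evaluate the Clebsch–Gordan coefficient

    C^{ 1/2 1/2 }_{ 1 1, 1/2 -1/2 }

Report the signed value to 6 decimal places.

√[2·1!1!0!/3! · 2!0!0!1!1!0!] = √(2/3)
  +(−1)^0/∏(0,1,0,0,1,0)! = 1  (running 1)
⟨..|..⟩ = √(2/3)·(1) = +0.816497

+√(2/3) = +0.816497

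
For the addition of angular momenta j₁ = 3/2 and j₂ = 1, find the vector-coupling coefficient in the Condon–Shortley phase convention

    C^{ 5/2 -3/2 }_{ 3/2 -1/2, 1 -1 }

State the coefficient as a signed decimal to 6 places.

√[6·0!3!2!/6! · 1!2!0!2!1!4!] = √(48/5)
  +(−1)^0/∏(0,0,2,0,1,2)! = 1/4  (running 1/4)
⟨..|..⟩ = √(48/5)·(1/4) = +0.774597

+√(3/5) ≈ +0.774597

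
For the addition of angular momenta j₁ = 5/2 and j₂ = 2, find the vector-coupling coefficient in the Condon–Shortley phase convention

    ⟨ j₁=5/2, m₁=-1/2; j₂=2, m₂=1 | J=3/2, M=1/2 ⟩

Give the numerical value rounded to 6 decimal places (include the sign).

j₁+j₂−J=3  J+j₁−j₂=2  J−j₁+j₂=1  j₁+j₂+J+1=7
(j₁±m₁, j₂±m₂, J±M) = (2,3,3,1,2,1)
P² = 48/35
sum k=2..3:
  [2] +1/2 = 1/2
  [3] −1/12 = -1/12
S = 5/12
C² = P²·S² = 5/21 ; C = +0.487950

+0.487950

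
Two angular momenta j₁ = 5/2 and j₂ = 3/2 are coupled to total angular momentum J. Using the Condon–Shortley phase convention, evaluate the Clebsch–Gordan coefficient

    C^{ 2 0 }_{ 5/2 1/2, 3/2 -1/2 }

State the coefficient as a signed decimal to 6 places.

−√(1/14) = -0.267261

triangle: 2!×3!×1!/7! = 12/5040
(j±m)!: 3!×2!×1!×2!×2!×2! = 96
prefactor² = (2J+1)×Δ×N² = 8/7
  k=0: +1/(0!×2!×2!×1!×1!×0!) = 1/4
  k=1: −1/(1!×1!×1!×0!×2!×1!) = -1/2
Σ = -1/4  ⇒  CG² = 8/7×(-1/4)² = 1/14
CG = −√(1/14) = -0.267261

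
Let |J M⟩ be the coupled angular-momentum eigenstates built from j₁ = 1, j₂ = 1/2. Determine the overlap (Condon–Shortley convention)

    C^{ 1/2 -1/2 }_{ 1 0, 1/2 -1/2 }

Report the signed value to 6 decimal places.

triangle: 1!*1!*0!/3! = 1/6
(j±m)!: 1!*1!*0!*1!*0!*1! = 1
prefactor² = (2J+1)*Δ*N² = 1/3
  k=0: +1/(0!*1!*1!*0!*0!*0!) = 1
Σ = 1  ⇒  CG² = 1/3*1² = 1/3
CG = +√(1/3) = +0.577350

+0.577350  (= +√(1/3))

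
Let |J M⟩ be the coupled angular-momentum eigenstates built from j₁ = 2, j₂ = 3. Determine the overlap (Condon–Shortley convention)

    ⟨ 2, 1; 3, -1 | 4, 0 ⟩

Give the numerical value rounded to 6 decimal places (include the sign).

j₁+j₂−J=1  J+j₁−j₂=3  J−j₁+j₂=5  j₁+j₂+J+1=10
(j₁±m₁, j₂±m₂, J±M) = (3,1,2,4,4,4)
P² = 10368/35
sum k=0..1:
  [0] +1/24 = 1/24
  [1] −1/144 = -1/144
S = 5/144
C² = P²·S² = 5/14 ; C = +0.597614

+0.597614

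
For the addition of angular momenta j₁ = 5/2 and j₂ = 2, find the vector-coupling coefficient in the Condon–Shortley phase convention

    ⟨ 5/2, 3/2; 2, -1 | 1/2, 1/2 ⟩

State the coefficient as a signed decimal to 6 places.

j₁+j₂−J=4  J+j₁−j₂=1  J−j₁+j₂=0  j₁+j₂+J+1=6
(j₁±m₁, j₂±m₂, J±M) = (4,1,1,3,1,0)
P² = 48/5
sum k=1..1:
  [1] −1/6 = -1/6
S = -1/6
C² = P²·S² = 4/15 ; C = -0.516398

−√(4/15) ≈ -0.516398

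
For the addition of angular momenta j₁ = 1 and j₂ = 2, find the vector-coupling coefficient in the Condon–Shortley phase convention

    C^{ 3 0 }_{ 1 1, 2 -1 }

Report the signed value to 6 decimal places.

j₁+j₂−J=0  J+j₁−j₂=2  J−j₁+j₂=4  j₁+j₂+J+1=7
(j₁±m₁, j₂±m₂, J±M) = (2,0,1,3,3,3)
P² = 144/5
sum k=0..0:
  [0] +1/12 = 1/12
S = 1/12
C² = P²·S² = 1/5 ; C = +0.447214

+0.447214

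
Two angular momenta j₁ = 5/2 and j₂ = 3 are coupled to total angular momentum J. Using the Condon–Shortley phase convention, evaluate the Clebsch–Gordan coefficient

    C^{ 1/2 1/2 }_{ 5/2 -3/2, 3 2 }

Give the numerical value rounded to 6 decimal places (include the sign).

+0.487950  (= +√(5/21))

√[2·5!0!1!/7! · 1!4!5!1!1!0!] = √(960/7)
  +(−1)^4/∏(4,1,0,1,0,0)! = 1/24  (running 1/24)
⟨..|..⟩ = √(960/7)·(1/24) = +0.487950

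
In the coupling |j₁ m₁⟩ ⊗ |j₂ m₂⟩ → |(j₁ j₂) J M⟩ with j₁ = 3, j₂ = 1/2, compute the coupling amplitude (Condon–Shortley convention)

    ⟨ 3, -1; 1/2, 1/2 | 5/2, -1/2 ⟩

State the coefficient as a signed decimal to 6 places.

triangle: 1!·5!·0!/7! = 120/5040
(j±m)!: 2!·4!·1!·0!·2!·3! = 576
prefactor² = (2J+1)·Δ·N² = 576/7
  k=1: −1/(1!·0!·3!·0!·2!·0!) = -1/12
Σ = -1/12  ⇒  CG² = 576/7·(-1/12)² = 4/7
CG = −√(4/7) = -0.755929

−√(4/7) ≈ -0.755929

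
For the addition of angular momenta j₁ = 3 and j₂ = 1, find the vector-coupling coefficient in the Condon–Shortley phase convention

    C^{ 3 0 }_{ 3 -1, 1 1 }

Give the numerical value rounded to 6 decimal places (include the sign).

-0.707107  (= −√(1/2))

triangle: 1!*5!*1!/8! = 120/40320
(j±m)!: 2!*4!*2!*0!*3!*3! = 3456
prefactor² = (2J+1)*Δ*N² = 72
  k=1: −1/(1!*0!*3!*1!*2!*0!) = -1/12
Σ = -1/12  ⇒  CG² = 72*(-1/12)² = 1/2
CG = −√(1/2) = -0.707107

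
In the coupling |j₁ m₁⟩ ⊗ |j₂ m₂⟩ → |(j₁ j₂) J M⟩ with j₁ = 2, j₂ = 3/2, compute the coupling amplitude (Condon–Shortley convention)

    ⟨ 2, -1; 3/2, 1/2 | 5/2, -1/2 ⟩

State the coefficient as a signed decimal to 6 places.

√[6·1!3!2!/7! · 1!3!2!1!2!3!] = √(72/35)
  +(−1)^0/∏(0,1,3,2,0,0)! = 1/12  (running 1/12)
  +(−1)^1/∏(1,0,2,1,1,1)! = -1/2  (running -5/12)
⟨..|..⟩ = √(72/35)·(-5/12) = -0.597614

-0.597614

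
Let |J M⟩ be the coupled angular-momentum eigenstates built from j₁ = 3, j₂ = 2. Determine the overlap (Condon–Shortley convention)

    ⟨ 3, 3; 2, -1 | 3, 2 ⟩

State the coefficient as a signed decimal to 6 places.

√[7·2!4!2!/9! · 6!0!1!3!5!1!] = √(960)
  +(−1)^0/∏(0,2,0,1,4,1)! = 1/48  (running 1/48)
⟨..|..⟩ = √(960)·(1/48) = +0.645497

+√(5/12) = +0.645497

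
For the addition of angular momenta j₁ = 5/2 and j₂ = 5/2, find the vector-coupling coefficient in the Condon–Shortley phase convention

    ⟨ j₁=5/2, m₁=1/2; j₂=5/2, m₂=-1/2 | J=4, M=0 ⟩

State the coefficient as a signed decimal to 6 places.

√[9·1!4!4!/10! · 3!2!2!3!4!4!] = √(20736/175)
  +(−1)^0/∏(0,1,2,2,2,2)! = 1/16  (running 1/16)
  +(−1)^1/∏(1,0,1,1,3,3)! = -1/36  (running 5/144)
⟨..|..⟩ = √(20736/175)·(5/144) = +0.377964

+0.377964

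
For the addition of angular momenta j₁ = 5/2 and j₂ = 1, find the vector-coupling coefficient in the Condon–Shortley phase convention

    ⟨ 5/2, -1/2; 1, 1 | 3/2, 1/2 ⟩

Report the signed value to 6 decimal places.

triangle: 2!*3!*0!/6! = 12/720
(j±m)!: 2!*3!*2!*0!*2!*1! = 48
prefactor² = (2J+1)*Δ*N² = 16/5
  k=2: +1/(2!*0!*1!*0!*2!*0!) = 1/4
Σ = 1/4  ⇒  CG² = 16/5*1/4² = 1/5
CG = +√(1/5) = +0.447214

+0.447214  (= +√(1/5))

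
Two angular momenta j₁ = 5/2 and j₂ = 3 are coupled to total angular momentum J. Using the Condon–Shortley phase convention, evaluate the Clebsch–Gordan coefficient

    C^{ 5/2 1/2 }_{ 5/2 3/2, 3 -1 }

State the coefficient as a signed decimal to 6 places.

−√(1/35) = -0.169031

triangle: 3!*2!*3!/9! = 72/362880
(j±m)!: 4!*1!*2!*4!*3!*2! = 13824
prefactor² = (2J+1)*Δ*N² = 576/35
  k=0: +1/(0!*3!*1!*2!*1!*1!) = 1/12
  k=1: −1/(1!*2!*0!*1!*2!*2!) = -1/8
Σ = -1/24  ⇒  CG² = 576/35*(-1/24)² = 1/35
CG = −√(1/35) = -0.169031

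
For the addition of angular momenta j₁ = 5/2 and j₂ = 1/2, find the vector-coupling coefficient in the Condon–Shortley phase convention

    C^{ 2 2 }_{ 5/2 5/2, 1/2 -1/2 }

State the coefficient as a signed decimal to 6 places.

triangle: 1!*4!*0!/6! = 24/720
(j±m)!: 5!*0!*0!*1!*4!*0! = 2880
prefactor² = (2J+1)*Δ*N² = 480
  k=0: +1/(0!*1!*0!*0!*4!*0!) = 1/24
Σ = 1/24  ⇒  CG² = 480*1/24² = 5/6
CG = +√(5/6) = +0.912871

+√(5/6) ≈ +0.912871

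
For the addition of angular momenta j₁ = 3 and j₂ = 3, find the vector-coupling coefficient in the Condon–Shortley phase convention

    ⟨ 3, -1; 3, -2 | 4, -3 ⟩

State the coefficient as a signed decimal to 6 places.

j₁+j₂−J=2  J+j₁−j₂=4  J−j₁+j₂=4  j₁+j₂+J+1=11
(j₁±m₁, j₂±m₂, J±M) = (2,4,1,5,1,7)
P² = 82944/11
sum k=0..1:
  [0] +1/288 = 1/288
  [1] −1/144 = -1/144
S = -1/288
C² = P²·S² = 1/11 ; C = -0.301511

−√(1/11) ≈ -0.301511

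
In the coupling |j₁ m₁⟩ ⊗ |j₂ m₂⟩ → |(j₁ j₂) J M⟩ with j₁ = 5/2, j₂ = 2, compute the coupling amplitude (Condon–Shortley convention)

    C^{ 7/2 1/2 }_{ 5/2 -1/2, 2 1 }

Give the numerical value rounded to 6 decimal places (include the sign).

√[8·1!4!3!/9! · 2!3!3!1!4!3!] = √(1152/35)
  +(−1)^0/∏(0,1,3,3,1,0)! = 1/36  (running 1/36)
  +(−1)^1/∏(1,0,2,2,2,1)! = -1/8  (running -7/72)
⟨..|..⟩ = √(1152/35)·(-7/72) = -0.557773

−√(14/45) ≈ -0.557773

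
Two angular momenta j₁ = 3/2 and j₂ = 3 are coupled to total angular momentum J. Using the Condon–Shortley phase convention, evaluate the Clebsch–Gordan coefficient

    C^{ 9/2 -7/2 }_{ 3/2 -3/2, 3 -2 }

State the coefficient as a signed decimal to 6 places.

√[10·0!3!6!/10! · 0!3!1!5!1!8!] = √(345600)
  +(−1)^0/∏(0,0,3,1,0,5)! = 1/720  (running 1/720)
⟨..|..⟩ = √(345600)·(1/720) = +0.816497

+√(2/3) ≈ +0.816497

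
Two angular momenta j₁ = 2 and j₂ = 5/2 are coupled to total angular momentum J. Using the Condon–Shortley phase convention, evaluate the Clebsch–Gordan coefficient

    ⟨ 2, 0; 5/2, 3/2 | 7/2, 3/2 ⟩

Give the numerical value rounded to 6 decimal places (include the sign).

−√(2/7) ≈ -0.534522

j₁+j₂−J=1  J+j₁−j₂=3  J−j₁+j₂=4  j₁+j₂+J+1=9
(j₁±m₁, j₂±m₂, J±M) = (2,2,4,1,5,2)
P² = 512/7
sum k=0..1:
  [0] +1/48 = 1/48
  [1] −1/12 = -1/12
S = -1/16
C² = P²·S² = 2/7 ; C = -0.534522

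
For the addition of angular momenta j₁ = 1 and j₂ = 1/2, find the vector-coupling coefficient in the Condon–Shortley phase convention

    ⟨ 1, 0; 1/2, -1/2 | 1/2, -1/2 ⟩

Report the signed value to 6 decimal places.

+0.577350  (= +√(1/3))

triangle: 1!*1!*0!/3! = 1/6
(j±m)!: 1!*1!*0!*1!*0!*1! = 1
prefactor² = (2J+1)*Δ*N² = 1/3
  k=0: +1/(0!*1!*1!*0!*0!*0!) = 1
Σ = 1  ⇒  CG² = 1/3*1² = 1/3
CG = +√(1/3) = +0.577350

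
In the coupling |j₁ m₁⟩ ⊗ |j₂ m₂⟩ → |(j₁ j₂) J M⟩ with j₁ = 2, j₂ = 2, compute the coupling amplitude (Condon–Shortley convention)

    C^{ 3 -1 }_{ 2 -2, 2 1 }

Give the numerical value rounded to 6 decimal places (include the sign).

j₁+j₂−J=1  J+j₁−j₂=3  J−j₁+j₂=3  j₁+j₂+J+1=8
(j₁±m₁, j₂±m₂, J±M) = (0,4,3,1,2,4)
P² = 216/5
sum k=1..1:
  [1] −1/12 = -1/12
S = -1/12
C² = P²·S² = 3/10 ; C = -0.547723

−√(3/10) ≈ -0.547723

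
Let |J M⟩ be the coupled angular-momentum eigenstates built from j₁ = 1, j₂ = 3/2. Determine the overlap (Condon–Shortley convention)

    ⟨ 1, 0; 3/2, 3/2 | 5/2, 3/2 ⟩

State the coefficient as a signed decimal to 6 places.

+√(2/5) ≈ +0.632456

√[6·0!2!3!/6! · 1!1!3!0!4!1!] = √(72/5)
  +(−1)^0/∏(0,0,1,3,1,0)! = 1/6  (running 1/6)
⟨..|..⟩ = √(72/5)·(1/6) = +0.632456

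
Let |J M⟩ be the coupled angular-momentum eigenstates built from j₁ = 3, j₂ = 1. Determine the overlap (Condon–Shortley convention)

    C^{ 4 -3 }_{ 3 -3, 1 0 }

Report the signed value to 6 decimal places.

j₁+j₂−J=0  J+j₁−j₂=6  J−j₁+j₂=2  j₁+j₂+J+1=9
(j₁±m₁, j₂±m₂, J±M) = (0,6,1,1,1,7)
P² = 129600
sum k=0..0:
  [0] +1/720 = 1/720
S = 1/720
C² = P²·S² = 1/4 ; C = +0.500000

+√(1/4) ≈ +0.500000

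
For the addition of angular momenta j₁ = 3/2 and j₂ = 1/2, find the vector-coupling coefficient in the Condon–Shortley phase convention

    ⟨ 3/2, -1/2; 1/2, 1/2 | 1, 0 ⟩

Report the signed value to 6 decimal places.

√[3·1!2!0!/4! · 1!2!1!0!1!1!] = √(1/2)
  +(−1)^1/∏(1,0,1,0,1,0)! = -1  (running -1)
⟨..|..⟩ = √(1/2)·(-1) = -0.707107

−√(1/2) = -0.707107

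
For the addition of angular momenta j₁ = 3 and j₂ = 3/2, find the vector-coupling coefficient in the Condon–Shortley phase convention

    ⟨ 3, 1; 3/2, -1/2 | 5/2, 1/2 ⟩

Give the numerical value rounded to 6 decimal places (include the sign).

-0.119523

√[6·2!4!1!/8! · 4!2!1!2!3!2!] = √(288/35)
  +(−1)^0/∏(0,2,2,1,2,0)! = 1/8  (running 1/8)
  +(−1)^1/∏(1,1,1,0,3,1)! = -1/6  (running -1/24)
⟨..|..⟩ = √(288/35)·(-1/24) = -0.119523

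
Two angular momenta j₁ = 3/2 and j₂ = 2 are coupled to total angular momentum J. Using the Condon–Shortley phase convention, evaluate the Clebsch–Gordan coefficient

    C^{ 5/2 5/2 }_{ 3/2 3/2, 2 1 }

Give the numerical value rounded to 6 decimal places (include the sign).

+√(3/7) = +0.654654

j₁+j₂−J=1  J+j₁−j₂=2  J−j₁+j₂=3  j₁+j₂+J+1=7
(j₁±m₁, j₂±m₂, J±M) = (3,0,3,1,5,0)
P² = 432/7
sum k=0..0:
  [0] +1/12 = 1/12
S = 1/12
C² = P²·S² = 3/7 ; C = +0.654654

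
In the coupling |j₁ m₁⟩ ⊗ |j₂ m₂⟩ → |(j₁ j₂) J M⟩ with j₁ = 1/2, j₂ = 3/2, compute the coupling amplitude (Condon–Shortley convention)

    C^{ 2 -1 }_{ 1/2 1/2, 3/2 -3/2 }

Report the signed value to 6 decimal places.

+√(1/4) = +0.500000

√[5·0!1!3!/5! · 1!0!0!3!1!3!] = √(9)
  +(−1)^0/∏(0,0,0,0,1,3)! = 1/6  (running 1/6)
⟨..|..⟩ = √(9)·(1/6) = +0.500000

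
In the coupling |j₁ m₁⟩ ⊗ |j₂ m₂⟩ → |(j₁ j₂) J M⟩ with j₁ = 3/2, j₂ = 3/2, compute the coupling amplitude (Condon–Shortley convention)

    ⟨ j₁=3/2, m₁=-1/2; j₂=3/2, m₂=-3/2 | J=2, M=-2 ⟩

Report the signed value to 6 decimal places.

+0.707107  (= +√(1/2))

triangle: 1!·2!·2!/6! = 4/720
(j±m)!: 1!·2!·0!·3!·0!·4! = 288
prefactor² = (2J+1)·Δ·N² = 8
  k=0: +1/(0!·1!·2!·0!·0!·2!) = 1/4
Σ = 1/4  ⇒  CG² = 8·1/4² = 1/2
CG = +√(1/2) = +0.707107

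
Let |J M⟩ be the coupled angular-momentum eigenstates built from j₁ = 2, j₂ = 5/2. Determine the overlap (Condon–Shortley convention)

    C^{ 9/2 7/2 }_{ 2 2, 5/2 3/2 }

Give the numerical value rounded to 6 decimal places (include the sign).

√[10·0!4!5!/10! · 4!0!4!1!8!1!] = √(184320)
  +(−1)^0/∏(0,0,0,4,4,1)! = 1/576  (running 1/576)
⟨..|..⟩ = √(184320)·(1/576) = +0.745356

+√(5/9) = +0.745356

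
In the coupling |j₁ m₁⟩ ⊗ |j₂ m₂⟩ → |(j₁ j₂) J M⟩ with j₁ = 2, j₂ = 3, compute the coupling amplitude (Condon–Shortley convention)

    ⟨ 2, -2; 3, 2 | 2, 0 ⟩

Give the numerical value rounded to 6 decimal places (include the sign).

−√(5/14) = -0.597614

j₁+j₂−J=3  J+j₁−j₂=1  J−j₁+j₂=3  j₁+j₂+J+1=8
(j₁±m₁, j₂±m₂, J±M) = (0,4,5,1,2,2)
P² = 360/7
sum k=3..3:
  [3] −1/12 = -1/12
S = -1/12
C² = P²·S² = 5/14 ; C = -0.597614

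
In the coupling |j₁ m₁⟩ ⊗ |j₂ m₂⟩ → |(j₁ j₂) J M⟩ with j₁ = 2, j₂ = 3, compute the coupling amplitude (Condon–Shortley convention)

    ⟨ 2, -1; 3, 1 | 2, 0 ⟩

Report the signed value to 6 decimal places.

+√(1/7) = +0.377964

j₁+j₂−J=3  J+j₁−j₂=1  J−j₁+j₂=3  j₁+j₂+J+1=8
(j₁±m₁, j₂±m₂, J±M) = (1,3,4,2,2,2)
P² = 36/7
sum k=2..3:
  [2] +1/4 = 1/4
  [3] −1/12 = -1/12
S = 1/6
C² = P²·S² = 1/7 ; C = +0.377964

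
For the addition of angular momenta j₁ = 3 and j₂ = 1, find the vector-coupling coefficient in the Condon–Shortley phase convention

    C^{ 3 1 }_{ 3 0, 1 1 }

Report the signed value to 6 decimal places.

triangle: 1!*5!*1!/8! = 120/40320
(j±m)!: 3!*3!*2!*0!*4!*2! = 3456
prefactor² = (2J+1)*Δ*N² = 72
  k=1: −1/(1!*0!*2!*1!*3!*0!) = -1/12
Σ = -1/12  ⇒  CG² = 72*(-1/12)² = 1/2
CG = −√(1/2) = -0.707107

−√(1/2) = -0.707107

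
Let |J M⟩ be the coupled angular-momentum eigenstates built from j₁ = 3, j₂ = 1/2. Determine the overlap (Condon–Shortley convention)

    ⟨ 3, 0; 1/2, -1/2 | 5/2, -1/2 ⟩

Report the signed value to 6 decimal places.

+√(3/7) = +0.654654

j₁+j₂−J=1  J+j₁−j₂=5  J−j₁+j₂=0  j₁+j₂+J+1=7
(j₁±m₁, j₂±m₂, J±M) = (3,3,0,1,2,3)
P² = 432/7
sum k=0..0:
  [0] +1/12 = 1/12
S = 1/12
C² = P²·S² = 3/7 ; C = +0.654654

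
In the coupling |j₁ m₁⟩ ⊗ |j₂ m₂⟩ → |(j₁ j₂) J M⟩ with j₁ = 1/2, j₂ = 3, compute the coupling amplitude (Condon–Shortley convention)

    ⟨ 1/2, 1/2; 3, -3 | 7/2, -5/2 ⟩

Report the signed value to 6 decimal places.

+√(1/7) ≈ +0.377964

√[8·0!1!6!/8! · 1!0!0!6!1!6!] = √(518400/7)
  +(−1)^0/∏(0,0,0,0,1,6)! = 1/720  (running 1/720)
⟨..|..⟩ = √(518400/7)·(1/720) = +0.377964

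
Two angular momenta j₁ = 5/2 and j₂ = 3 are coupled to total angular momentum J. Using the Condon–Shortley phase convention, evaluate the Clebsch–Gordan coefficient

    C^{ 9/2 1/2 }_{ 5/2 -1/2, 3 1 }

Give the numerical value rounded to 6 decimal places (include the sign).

-0.480500  (= −√(160/693))

j₁+j₂−J=1  J+j₁−j₂=4  J−j₁+j₂=5  j₁+j₂+J+1=11
(j₁±m₁, j₂±m₂, J±M) = (2,3,4,2,5,4)
P² = 92160/77
sum k=0..1:
  [0] +1/144 = 1/144
  [1] −1/48 = -1/48
S = -1/72
C² = P²·S² = 160/693 ; C = -0.480500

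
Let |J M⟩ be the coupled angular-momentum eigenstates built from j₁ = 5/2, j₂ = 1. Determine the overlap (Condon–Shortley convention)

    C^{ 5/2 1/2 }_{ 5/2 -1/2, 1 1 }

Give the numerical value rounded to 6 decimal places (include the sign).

triangle: 1!*4!*1!/7! = 24/5040
(j±m)!: 2!*3!*2!*0!*3!*2! = 288
prefactor² = (2J+1)*Δ*N² = 288/35
  k=1: −1/(1!*0!*2!*1!*2!*0!) = -1/4
Σ = -1/4  ⇒  CG² = 288/35*(-1/4)² = 18/35
CG = −√(18/35) = -0.717137

−√(18/35) ≈ -0.717137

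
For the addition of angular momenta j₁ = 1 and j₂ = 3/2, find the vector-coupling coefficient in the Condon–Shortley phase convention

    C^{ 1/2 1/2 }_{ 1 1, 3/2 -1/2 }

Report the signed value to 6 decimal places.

j₁+j₂−J=2  J+j₁−j₂=0  J−j₁+j₂=1  j₁+j₂+J+1=4
(j₁±m₁, j₂±m₂, J±M) = (2,0,1,2,1,0)
P² = 2/3
sum k=0..0:
  [0] +1/2 = 1/2
S = 1/2
C² = P²·S² = 1/6 ; C = +0.408248

+√(1/6) ≈ +0.408248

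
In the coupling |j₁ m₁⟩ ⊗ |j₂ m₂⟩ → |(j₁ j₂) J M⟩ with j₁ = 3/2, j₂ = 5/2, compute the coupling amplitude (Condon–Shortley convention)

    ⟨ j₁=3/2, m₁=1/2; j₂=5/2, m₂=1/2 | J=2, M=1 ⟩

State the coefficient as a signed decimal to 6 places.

√[5·2!1!3!/7! · 2!1!3!2!3!1!] = √(12/7)
  +(−1)^0/∏(0,2,1,3,0,0)! = 1/12  (running 1/12)
  +(−1)^1/∏(1,1,0,2,1,1)! = -1/2  (running -5/12)
⟨..|..⟩ = √(12/7)·(-5/12) = -0.545545

−√(25/84) ≈ -0.545545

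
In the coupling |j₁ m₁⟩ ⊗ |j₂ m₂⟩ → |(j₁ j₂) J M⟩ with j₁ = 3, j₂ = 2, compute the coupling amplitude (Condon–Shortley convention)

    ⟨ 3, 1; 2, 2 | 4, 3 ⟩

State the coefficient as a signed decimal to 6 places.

-0.707107  (= −√(1/2))

√[9·1!5!3!/10! · 4!2!4!0!7!1!] = √(10368)
  +(−1)^1/∏(1,0,1,3,4,0)! = -1/144  (running -1/144)
⟨..|..⟩ = √(10368)·(-1/144) = -0.707107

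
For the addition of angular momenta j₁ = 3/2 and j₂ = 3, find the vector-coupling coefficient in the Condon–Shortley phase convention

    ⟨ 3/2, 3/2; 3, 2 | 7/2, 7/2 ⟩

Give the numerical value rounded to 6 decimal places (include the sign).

j₁+j₂−J=1  J+j₁−j₂=2  J−j₁+j₂=5  j₁+j₂+J+1=9
(j₁±m₁, j₂±m₂, J±M) = (3,0,5,1,7,0)
P² = 19200
sum k=0..0:
  [0] +1/240 = 1/240
S = 1/240
C² = P²·S² = 1/3 ; C = +0.577350

+√(1/3) = +0.577350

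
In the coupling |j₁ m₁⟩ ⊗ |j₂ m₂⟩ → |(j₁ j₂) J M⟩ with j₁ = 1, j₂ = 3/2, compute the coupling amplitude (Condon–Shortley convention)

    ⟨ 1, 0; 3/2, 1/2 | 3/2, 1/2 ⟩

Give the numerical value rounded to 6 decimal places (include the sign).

-0.258199  (= −√(1/15))

j₁+j₂−J=1  J+j₁−j₂=1  J−j₁+j₂=2  j₁+j₂+J+1=5
(j₁±m₁, j₂±m₂, J±M) = (1,1,2,1,2,1)
P² = 4/15
sum k=0..1:
  [0] +1/2 = 1/2
  [1] −1/1 = -1
S = -1/2
C² = P²·S² = 1/15 ; C = -0.258199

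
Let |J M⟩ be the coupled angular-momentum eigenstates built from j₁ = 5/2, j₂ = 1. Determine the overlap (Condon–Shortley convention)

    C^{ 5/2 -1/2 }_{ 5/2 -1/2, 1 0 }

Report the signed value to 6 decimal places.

−√(1/35) = -0.169031

j₁+j₂−J=1  J+j₁−j₂=4  J−j₁+j₂=1  j₁+j₂+J+1=7
(j₁±m₁, j₂±m₂, J±M) = (2,3,1,1,2,3)
P² = 144/35
sum k=0..1:
  [0] +1/6 = 1/6
  [1] −1/4 = -1/4
S = -1/12
C² = P²·S² = 1/35 ; C = -0.169031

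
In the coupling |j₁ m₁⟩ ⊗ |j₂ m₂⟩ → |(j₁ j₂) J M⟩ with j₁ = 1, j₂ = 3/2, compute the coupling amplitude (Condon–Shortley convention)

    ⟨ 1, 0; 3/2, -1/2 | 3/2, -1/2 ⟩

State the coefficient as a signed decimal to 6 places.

+√(1/15) = +0.258199

triangle: 1!×1!×2!/5! = 2/120
(j±m)!: 1!×1!×1!×2!×1!×2! = 4
prefactor² = (2J+1)×Δ×N² = 4/15
  k=0: +1/(0!×1!×1!×1!×0!×1!) = 1
  k=1: −1/(1!×0!×0!×0!×1!×2!) = -1/2
Σ = 1/2  ⇒  CG² = 4/15×1/2² = 1/15
CG = +√(1/15) = +0.258199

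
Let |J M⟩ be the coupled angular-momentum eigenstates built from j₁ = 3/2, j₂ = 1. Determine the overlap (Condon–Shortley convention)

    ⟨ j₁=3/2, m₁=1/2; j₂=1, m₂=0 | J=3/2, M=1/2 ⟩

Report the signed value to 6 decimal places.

+√(1/15) ≈ +0.258199

√[4·1!2!1!/5! · 2!1!1!1!2!1!] = √(4/15)
  +(−1)^0/∏(0,1,1,1,1,0)! = 1  (running 1)
  +(−1)^1/∏(1,0,0,0,2,1)! = -1/2  (running 1/2)
⟨..|..⟩ = √(4/15)·(1/2) = +0.258199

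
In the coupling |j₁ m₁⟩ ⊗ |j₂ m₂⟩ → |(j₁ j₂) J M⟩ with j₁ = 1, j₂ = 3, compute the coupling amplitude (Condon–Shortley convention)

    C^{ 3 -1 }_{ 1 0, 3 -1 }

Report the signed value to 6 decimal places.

j₁+j₂−J=1  J+j₁−j₂=1  J−j₁+j₂=5  j₁+j₂+J+1=8
(j₁±m₁, j₂±m₂, J±M) = (1,1,2,4,2,4)
P² = 48
sum k=0..1:
  [0] +1/12 = 1/12
  [1] −1/24 = -1/24
S = 1/24
C² = P²·S² = 1/12 ; C = +0.288675

+√(1/12) = +0.288675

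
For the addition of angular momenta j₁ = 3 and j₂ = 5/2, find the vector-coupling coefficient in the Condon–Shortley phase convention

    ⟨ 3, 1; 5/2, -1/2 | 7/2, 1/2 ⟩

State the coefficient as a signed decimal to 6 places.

-0.125988

triangle: 2!×4!×3!/10! = 288/3628800
(j±m)!: 4!×2!×2!×3!×4!×3! = 82944
prefactor² = (2J+1)×Δ×N² = 9216/175
  k=0: +1/(0!×2!×2!×2!×2!×1!) = 1/16
  k=1: −1/(1!×1!×1!×1!×3!×2!) = -1/12
  k=2: +1/(2!×0!×0!×0!×4!×3!) = 1/288
Σ = -5/288  ⇒  CG² = 9216/175×(-5/288)² = 1/63
CG = −√(1/63) = -0.125988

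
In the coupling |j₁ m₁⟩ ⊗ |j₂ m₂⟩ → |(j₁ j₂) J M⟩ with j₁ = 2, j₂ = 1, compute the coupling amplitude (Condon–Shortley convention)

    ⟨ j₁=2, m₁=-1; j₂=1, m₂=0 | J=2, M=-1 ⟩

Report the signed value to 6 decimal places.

−√(1/6) ≈ -0.408248

j₁+j₂−J=1  J+j₁−j₂=3  J−j₁+j₂=1  j₁+j₂+J+1=6
(j₁±m₁, j₂±m₂, J±M) = (1,3,1,1,1,3)
P² = 3/2
sum k=0..1:
  [0] +1/6 = 1/6
  [1] −1/2 = -1/2
S = -1/3
C² = P²·S² = 1/6 ; C = -0.408248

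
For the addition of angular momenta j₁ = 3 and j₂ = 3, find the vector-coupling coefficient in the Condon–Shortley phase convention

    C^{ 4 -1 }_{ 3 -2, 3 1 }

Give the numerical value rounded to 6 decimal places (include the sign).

triangle: 2!*4!*4!/11! = 1152/39916800
(j±m)!: 1!*5!*4!*2!*3!*5! = 4147200
prefactor² = (2J+1)*Δ*N² = 82944/77
  k=1: −1/(1!*1!*4!*3!*0!*1!) = -1/144
  k=2: +1/(2!*0!*3!*2!*1!*2!) = 1/48
Σ = 1/72  ⇒  CG² = 82944/77*1/72² = 16/77
CG = +√(16/77) = +0.455842

+√(16/77) ≈ +0.455842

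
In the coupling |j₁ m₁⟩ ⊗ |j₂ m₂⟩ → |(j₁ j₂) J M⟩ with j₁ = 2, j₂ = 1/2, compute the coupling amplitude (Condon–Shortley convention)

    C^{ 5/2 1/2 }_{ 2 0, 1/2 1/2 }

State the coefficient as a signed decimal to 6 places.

triangle: 0!×4!×1!/6! = 24/720
(j±m)!: 2!×2!×1!×0!×3!×2! = 48
prefactor² = (2J+1)×Δ×N² = 48/5
  k=0: +1/(0!×0!×2!×1!×2!×0!) = 1/4
Σ = 1/4  ⇒  CG² = 48/5×1/4² = 3/5
CG = +√(3/5) = +0.774597

+√(3/5) ≈ +0.774597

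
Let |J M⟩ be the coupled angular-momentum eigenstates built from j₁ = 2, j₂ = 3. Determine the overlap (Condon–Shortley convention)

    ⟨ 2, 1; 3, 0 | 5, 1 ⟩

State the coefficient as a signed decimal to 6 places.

j₁+j₂−J=0  J+j₁−j₂=4  J−j₁+j₂=6  j₁+j₂+J+1=11
(j₁±m₁, j₂±m₂, J±M) = (3,1,3,3,6,4)
P² = 124416/7
sum k=0..0:
  [0] +1/216 = 1/216
S = 1/216
C² = P²·S² = 8/21 ; C = +0.617213

+0.617213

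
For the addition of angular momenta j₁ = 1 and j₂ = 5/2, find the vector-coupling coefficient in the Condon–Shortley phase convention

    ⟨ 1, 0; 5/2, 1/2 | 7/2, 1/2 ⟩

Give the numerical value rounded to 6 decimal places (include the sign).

√[8·0!2!5!/8! · 1!1!3!2!4!3!] = √(576/7)
  +(−1)^0/∏(0,0,1,3,1,2)! = 1/12  (running 1/12)
⟨..|..⟩ = √(576/7)·(1/12) = +0.755929

+√(4/7) ≈ +0.755929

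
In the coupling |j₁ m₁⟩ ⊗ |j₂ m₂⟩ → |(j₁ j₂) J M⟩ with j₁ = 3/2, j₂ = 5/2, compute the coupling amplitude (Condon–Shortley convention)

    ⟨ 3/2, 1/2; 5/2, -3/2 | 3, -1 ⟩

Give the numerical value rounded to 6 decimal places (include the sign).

+√(49/120) ≈ +0.639010

j₁+j₂−J=1  J+j₁−j₂=2  J−j₁+j₂=4  j₁+j₂+J+1=8
(j₁±m₁, j₂±m₂, J±M) = (2,1,1,4,2,4)
P² = 96/5
sum k=0..1:
  [0] +1/6 = 1/6
  [1] −1/48 = -1/48
S = 7/48
C² = P²·S² = 49/120 ; C = +0.639010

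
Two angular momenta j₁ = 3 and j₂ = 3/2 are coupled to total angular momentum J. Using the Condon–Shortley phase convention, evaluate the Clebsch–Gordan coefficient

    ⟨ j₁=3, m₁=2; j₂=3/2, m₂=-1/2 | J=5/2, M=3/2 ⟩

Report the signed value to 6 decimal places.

+0.267261  (= +√(1/14))

triangle: 2!×4!×1!/8! = 48/40320
(j±m)!: 5!×1!×1!×2!×4!×1! = 5760
prefactor² = (2J+1)×Δ×N² = 288/7
  k=0: +1/(0!×2!×1!×1!×3!×0!) = 1/12
  k=1: −1/(1!×1!×0!×0!×4!×1!) = -1/24
Σ = 1/24  ⇒  CG² = 288/7×1/24² = 1/14
CG = +√(1/14) = +0.267261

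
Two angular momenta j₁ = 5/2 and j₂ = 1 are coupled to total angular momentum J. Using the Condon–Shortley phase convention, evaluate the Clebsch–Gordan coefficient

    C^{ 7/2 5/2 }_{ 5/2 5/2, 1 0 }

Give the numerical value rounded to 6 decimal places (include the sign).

+√(2/7) ≈ +0.534522

triangle: 0!*5!*2!/8! = 240/40320
(j±m)!: 5!*0!*1!*1!*6!*1! = 86400
prefactor² = (2J+1)*Δ*N² = 28800/7
  k=0: +1/(0!*0!*0!*1!*5!*1!) = 1/120
Σ = 1/120  ⇒  CG² = 28800/7*1/120² = 2/7
CG = +√(2/7) = +0.534522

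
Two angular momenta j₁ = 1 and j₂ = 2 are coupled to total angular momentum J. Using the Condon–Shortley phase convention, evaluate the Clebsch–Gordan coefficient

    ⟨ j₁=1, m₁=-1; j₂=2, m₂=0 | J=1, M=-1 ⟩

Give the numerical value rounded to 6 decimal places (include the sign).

triangle: 2!*0!*2!/5! = 4/120
(j±m)!: 0!*2!*2!*2!*0!*2! = 16
prefactor² = (2J+1)*Δ*N² = 8/5
  k=2: +1/(2!*0!*0!*0!*0!*2!) = 1/4
Σ = 1/4  ⇒  CG² = 8/5*1/4² = 1/10
CG = +√(1/10) = +0.316228

+√(1/10) ≈ +0.316228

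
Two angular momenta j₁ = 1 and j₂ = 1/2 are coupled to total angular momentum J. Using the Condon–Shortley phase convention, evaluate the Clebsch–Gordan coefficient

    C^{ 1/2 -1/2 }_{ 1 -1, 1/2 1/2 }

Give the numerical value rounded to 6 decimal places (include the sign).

triangle: 1!×1!×0!/3! = 1/6
(j±m)!: 0!×2!×1!×0!×0!×1! = 2
prefactor² = (2J+1)×Δ×N² = 2/3
  k=1: −1/(1!×0!×1!×0!×0!×0!) = -1
Σ = -1  ⇒  CG² = 2/3×(-1)² = 2/3
CG = −√(2/3) = -0.816497

−√(2/3) = -0.816497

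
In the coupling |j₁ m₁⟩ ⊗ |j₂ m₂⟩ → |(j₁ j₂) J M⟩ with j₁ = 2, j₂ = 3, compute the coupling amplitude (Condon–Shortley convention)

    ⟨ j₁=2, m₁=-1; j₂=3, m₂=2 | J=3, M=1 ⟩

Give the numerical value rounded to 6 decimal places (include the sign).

+√(1/4) ≈ +0.500000

j₁+j₂−J=2  J+j₁−j₂=2  J−j₁+j₂=4  j₁+j₂+J+1=9
(j₁±m₁, j₂±m₂, J±M) = (1,3,5,1,4,2)
P² = 64
sum k=1..2:
  [1] −1/48 = -1/48
  [2] +1/12 = 1/12
S = 1/16
C² = P²·S² = 1/4 ; C = +0.500000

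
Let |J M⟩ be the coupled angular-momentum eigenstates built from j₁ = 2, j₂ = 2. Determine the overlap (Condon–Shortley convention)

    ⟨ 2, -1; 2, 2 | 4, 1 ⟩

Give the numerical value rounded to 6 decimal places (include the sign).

+0.267261  (= +√(1/14))

√[9·0!4!4!/9! · 1!3!4!0!5!3!] = √(10368/7)
  +(−1)^0/∏(0,0,3,4,1,0)! = 1/144  (running 1/144)
⟨..|..⟩ = √(10368/7)·(1/144) = +0.267261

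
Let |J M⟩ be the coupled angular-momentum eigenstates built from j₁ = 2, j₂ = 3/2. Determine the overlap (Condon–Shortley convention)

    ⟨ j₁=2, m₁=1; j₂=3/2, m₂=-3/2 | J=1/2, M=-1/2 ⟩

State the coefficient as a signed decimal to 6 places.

+√(1/10) = +0.316228

j₁+j₂−J=3  J+j₁−j₂=1  J−j₁+j₂=0  j₁+j₂+J+1=5
(j₁±m₁, j₂±m₂, J±M) = (3,1,0,3,0,1)
P² = 18/5
sum k=0..0:
  [0] +1/6 = 1/6
S = 1/6
C² = P²·S² = 1/10 ; C = +0.316228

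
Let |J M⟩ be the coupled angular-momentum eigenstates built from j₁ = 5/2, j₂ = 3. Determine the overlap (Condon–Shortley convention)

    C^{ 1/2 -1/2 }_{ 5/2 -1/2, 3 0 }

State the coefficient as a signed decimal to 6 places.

j₁+j₂−J=5  J+j₁−j₂=0  J−j₁+j₂=1  j₁+j₂+J+1=7
(j₁±m₁, j₂±m₂, J±M) = (2,3,3,3,0,1)
P² = 144/7
sum k=3..3:
  [3] −1/12 = -1/12
S = -1/12
C² = P²·S² = 1/7 ; C = -0.377964

−√(1/7) = -0.377964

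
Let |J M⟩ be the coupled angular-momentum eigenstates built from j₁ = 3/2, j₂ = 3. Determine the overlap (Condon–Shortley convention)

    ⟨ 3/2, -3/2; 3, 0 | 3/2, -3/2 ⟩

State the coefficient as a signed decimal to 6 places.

−√(1/35) ≈ -0.169031

√[4·3!0!3!/7! · 0!3!3!3!0!3!] = √(1296/35)
  +(−1)^3/∏(3,0,0,0,0,3)! = -1/36  (running -1/36)
⟨..|..⟩ = √(1296/35)·(-1/36) = -0.169031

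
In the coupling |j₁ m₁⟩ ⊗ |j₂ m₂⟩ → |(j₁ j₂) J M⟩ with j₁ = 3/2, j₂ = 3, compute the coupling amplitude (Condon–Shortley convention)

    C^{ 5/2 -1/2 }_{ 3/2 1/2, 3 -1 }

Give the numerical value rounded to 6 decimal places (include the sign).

−√(1/70) = -0.119523

√[6·2!1!4!/8! · 2!1!2!4!2!3!] = √(288/35)
  +(−1)^0/∏(0,2,1,2,0,2)! = 1/8  (running 1/8)
  +(−1)^1/∏(1,1,0,1,1,3)! = -1/6  (running -1/24)
⟨..|..⟩ = √(288/35)·(-1/24) = -0.119523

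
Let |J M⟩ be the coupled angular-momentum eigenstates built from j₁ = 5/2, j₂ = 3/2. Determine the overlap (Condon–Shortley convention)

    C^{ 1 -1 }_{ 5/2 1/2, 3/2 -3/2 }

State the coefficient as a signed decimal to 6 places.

+0.223607  (= +√(1/20))

j₁+j₂−J=3  J+j₁−j₂=2  J−j₁+j₂=0  j₁+j₂+J+1=6
(j₁±m₁, j₂±m₂, J±M) = (3,2,0,3,0,2)
P² = 36/5
sum k=0..0:
  [0] +1/12 = 1/12
S = 1/12
C² = P²·S² = 1/20 ; C = +0.223607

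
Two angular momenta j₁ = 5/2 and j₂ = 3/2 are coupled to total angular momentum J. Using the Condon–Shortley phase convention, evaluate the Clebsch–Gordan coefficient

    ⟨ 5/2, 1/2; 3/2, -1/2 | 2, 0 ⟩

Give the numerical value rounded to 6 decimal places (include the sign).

triangle: 2!*3!*1!/7! = 12/5040
(j±m)!: 3!*2!*1!*2!*2!*2! = 96
prefactor² = (2J+1)*Δ*N² = 8/7
  k=0: +1/(0!*2!*2!*1!*1!*0!) = 1/4
  k=1: −1/(1!*1!*1!*0!*2!*1!) = -1/2
Σ = -1/4  ⇒  CG² = 8/7*(-1/4)² = 1/14
CG = −√(1/14) = -0.267261

−√(1/14) = -0.267261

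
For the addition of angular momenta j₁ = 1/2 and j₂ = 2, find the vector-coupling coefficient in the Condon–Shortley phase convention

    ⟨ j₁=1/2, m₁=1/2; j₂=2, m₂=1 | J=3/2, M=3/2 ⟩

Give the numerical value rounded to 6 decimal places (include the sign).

+√(1/5) ≈ +0.447214

triangle: 1!×0!×3!/5! = 6/120
(j±m)!: 1!×0!×3!×1!×3!×0! = 36
prefactor² = (2J+1)×Δ×N² = 36/5
  k=0: +1/(0!×1!×0!×3!×0!×0!) = 1/6
Σ = 1/6  ⇒  CG² = 36/5×1/6² = 1/5
CG = +√(1/5) = +0.447214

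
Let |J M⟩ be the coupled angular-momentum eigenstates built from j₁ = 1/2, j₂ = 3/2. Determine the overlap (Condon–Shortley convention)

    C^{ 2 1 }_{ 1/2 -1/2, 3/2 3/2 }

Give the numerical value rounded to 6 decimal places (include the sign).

+0.500000  (= +√(1/4))

triangle: 0!×1!×3!/5! = 6/120
(j±m)!: 0!×1!×3!×0!×3!×1! = 36
prefactor² = (2J+1)×Δ×N² = 9
  k=0: +1/(0!×0!×1!×3!×0!×0!) = 1/6
Σ = 1/6  ⇒  CG² = 9×1/6² = 1/4
CG = +√(1/4) = +0.500000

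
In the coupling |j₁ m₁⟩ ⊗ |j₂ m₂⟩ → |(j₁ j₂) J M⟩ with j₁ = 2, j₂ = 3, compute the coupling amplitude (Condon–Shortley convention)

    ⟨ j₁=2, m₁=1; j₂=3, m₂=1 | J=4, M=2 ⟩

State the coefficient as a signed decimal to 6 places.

triangle: 1!×3!×5!/10! = 720/3628800
(j±m)!: 3!×1!×4!×2!×6!×2! = 414720
prefactor² = (2J+1)×Δ×N² = 5184/7
  k=0: +1/(0!×1!×1!×4!×2!×1!) = 1/48
  k=1: −1/(1!×0!×0!×3!×3!×2!) = -1/72
Σ = 1/144  ⇒  CG² = 5184/7×1/144² = 1/28
CG = +√(1/28) = +0.188982

+√(1/28) = +0.188982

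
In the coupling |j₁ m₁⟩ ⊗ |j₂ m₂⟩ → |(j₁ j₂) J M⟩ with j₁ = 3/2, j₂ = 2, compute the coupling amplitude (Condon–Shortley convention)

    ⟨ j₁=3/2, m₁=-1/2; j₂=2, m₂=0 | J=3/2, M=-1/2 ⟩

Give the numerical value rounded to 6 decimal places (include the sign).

-0.447214  (= −√(1/5))

triangle: 2!·1!·2!/6! = 4/720
(j±m)!: 1!·2!·2!·2!·1!·2! = 16
prefactor² = (2J+1)·Δ·N² = 16/45
  k=1: −1/(1!·1!·1!·1!·0!·1!) = -1
  k=2: +1/(2!·0!·0!·0!·1!·2!) = 1/4
Σ = -3/4  ⇒  CG² = 16/45·(-3/4)² = 1/5
CG = −√(1/5) = -0.447214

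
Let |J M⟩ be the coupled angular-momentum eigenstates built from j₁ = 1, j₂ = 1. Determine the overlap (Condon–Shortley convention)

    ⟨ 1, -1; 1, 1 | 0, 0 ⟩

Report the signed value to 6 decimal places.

√[1·2!0!0!/3! · 0!2!2!0!0!0!] = √(4/3)
  +(−1)^2/∏(2,0,0,0,0,0)! = 1/2  (running 1/2)
⟨..|..⟩ = √(4/3)·(1/2) = +0.577350

+0.577350  (= +√(1/3))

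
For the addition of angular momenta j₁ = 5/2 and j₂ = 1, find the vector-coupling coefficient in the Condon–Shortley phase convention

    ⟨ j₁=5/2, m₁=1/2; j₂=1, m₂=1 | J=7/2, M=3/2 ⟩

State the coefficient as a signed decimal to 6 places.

j₁+j₂−J=0  J+j₁−j₂=5  J−j₁+j₂=2  j₁+j₂+J+1=8
(j₁±m₁, j₂±m₂, J±M) = (3,2,2,0,5,2)
P² = 1920/7
sum k=0..0:
  [0] +1/24 = 1/24
S = 1/24
C² = P²·S² = 10/21 ; C = +0.690066

+√(10/21) = +0.690066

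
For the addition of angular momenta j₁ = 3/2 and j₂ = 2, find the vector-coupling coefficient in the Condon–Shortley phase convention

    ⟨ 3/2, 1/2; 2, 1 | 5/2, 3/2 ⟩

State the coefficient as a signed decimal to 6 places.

−√(1/35) ≈ -0.169031

√[6·1!2!3!/7! · 2!1!3!1!4!1!] = √(144/35)
  +(−1)^0/∏(0,1,1,3,1,0)! = 1/6  (running 1/6)
  +(−1)^1/∏(1,0,0,2,2,1)! = -1/4  (running -1/12)
⟨..|..⟩ = √(144/35)·(-1/12) = -0.169031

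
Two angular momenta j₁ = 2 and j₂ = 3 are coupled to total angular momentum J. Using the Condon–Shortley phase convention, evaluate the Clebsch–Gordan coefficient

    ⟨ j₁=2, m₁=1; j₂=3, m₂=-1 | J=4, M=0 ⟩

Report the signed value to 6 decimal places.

+√(5/14) ≈ +0.597614

j₁+j₂−J=1  J+j₁−j₂=3  J−j₁+j₂=5  j₁+j₂+J+1=10
(j₁±m₁, j₂±m₂, J±M) = (3,1,2,4,4,4)
P² = 10368/35
sum k=0..1:
  [0] +1/24 = 1/24
  [1] −1/144 = -1/144
S = 5/144
C² = P²·S² = 5/14 ; C = +0.597614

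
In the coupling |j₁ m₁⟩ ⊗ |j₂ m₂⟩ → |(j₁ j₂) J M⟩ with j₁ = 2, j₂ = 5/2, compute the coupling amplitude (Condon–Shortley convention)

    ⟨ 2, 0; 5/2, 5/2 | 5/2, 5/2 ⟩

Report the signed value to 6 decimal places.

+√(5/14) ≈ +0.597614

triangle: 2!×2!×3!/8! = 24/40320
(j±m)!: 2!×2!×5!×0!×5!×0! = 57600
prefactor² = (2J+1)×Δ×N² = 1440/7
  k=2: +1/(2!×0!×0!×3!×2!×0!) = 1/24
Σ = 1/24  ⇒  CG² = 1440/7×1/24² = 5/14
CG = +√(5/14) = +0.597614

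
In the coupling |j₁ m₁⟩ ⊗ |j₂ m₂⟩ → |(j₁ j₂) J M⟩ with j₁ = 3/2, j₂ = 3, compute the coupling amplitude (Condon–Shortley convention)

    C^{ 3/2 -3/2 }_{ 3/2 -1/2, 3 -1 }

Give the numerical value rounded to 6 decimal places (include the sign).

√[4·3!0!3!/7! · 1!2!2!4!0!3!] = √(576/35)
  +(−1)^2/∏(2,1,0,0,0,3)! = 1/12  (running 1/12)
⟨..|..⟩ = √(576/35)·(1/12) = +0.338062

+0.338062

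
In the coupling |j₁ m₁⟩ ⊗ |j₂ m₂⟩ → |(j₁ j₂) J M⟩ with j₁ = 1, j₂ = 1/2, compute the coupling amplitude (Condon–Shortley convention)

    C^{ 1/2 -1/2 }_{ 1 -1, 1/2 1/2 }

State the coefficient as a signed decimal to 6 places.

triangle: 1!·1!·0!/3! = 1/6
(j±m)!: 0!·2!·1!·0!·0!·1! = 2
prefactor² = (2J+1)·Δ·N² = 2/3
  k=1: −1/(1!·0!·1!·0!·0!·0!) = -1
Σ = -1  ⇒  CG² = 2/3·(-1)² = 2/3
CG = −√(2/3) = -0.816497

-0.816497  (= −√(2/3))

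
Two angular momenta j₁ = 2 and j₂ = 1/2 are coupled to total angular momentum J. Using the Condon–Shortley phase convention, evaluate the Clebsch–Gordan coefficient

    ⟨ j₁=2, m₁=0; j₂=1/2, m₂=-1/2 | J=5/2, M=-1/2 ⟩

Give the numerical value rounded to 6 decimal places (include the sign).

triangle: 0!·4!·1!/6! = 24/720
(j±m)!: 2!·2!·0!·1!·2!·3! = 48
prefactor² = (2J+1)·Δ·N² = 48/5
  k=0: +1/(0!·0!·2!·0!·2!·1!) = 1/4
Σ = 1/4  ⇒  CG² = 48/5·1/4² = 3/5
CG = +√(3/5) = +0.774597

+0.774597  (= +√(3/5))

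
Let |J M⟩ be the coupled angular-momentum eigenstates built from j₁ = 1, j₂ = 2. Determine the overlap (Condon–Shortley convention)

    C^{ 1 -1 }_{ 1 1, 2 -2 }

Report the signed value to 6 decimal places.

+0.774597

triangle: 2!*0!*2!/5! = 4/120
(j±m)!: 2!*0!*0!*4!*0!*2! = 96
prefactor² = (2J+1)*Δ*N² = 48/5
  k=0: +1/(0!*2!*0!*0!*0!*2!) = 1/4
Σ = 1/4  ⇒  CG² = 48/5*1/4² = 3/5
CG = +√(3/5) = +0.774597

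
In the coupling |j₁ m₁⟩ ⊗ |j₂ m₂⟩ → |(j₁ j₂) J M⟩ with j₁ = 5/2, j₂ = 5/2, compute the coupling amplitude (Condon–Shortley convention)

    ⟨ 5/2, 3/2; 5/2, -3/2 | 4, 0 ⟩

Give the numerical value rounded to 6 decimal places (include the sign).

+0.566947

triangle: 1!·4!·4!/10! = 576/3628800
(j±m)!: 4!·1!·1!·4!·4!·4! = 331776
prefactor² = (2J+1)·Δ·N² = 82944/175
  k=0: +1/(0!·1!·1!·1!·3!·3!) = 1/36
  k=1: −1/(1!·0!·0!·0!·4!·4!) = -1/576
Σ = 5/192  ⇒  CG² = 82944/175·5/192² = 9/28
CG = +√(9/28) = +0.566947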